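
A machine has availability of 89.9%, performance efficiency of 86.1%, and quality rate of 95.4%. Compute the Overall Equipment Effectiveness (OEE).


Formula: OEE = Availability * Performance * Quality / 10000
A * P = 89.9% * 86.1% / 100 = 77.4%
OEE = 77.4% * 95.4% / 100 = 73.8%

73.8%


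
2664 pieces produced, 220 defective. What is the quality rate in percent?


Formula: Quality Rate = Good Pieces / Total Pieces * 100
Good pieces = 2664 - 220 = 2444
QR = 2444 / 2664 * 100 = 91.7%

91.7%


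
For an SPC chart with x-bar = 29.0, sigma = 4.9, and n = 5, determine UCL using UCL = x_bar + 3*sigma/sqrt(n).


UCL = 29.0 + 3 * 4.9 / sqrt(5)

35.57


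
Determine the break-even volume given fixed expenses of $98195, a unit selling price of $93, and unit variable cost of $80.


Formula: BEQ = Fixed Costs / (Price - Variable Cost)
Contribution margin = $93 - $80 = $13/unit
BEQ = ceil($98195 / $13/unit) = ceil(7553.46) = 7554 units

7554 units


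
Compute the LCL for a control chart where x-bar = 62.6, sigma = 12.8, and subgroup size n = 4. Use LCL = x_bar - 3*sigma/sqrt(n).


LCL = 62.6 - 3 * 12.8 / sqrt(4)

43.4


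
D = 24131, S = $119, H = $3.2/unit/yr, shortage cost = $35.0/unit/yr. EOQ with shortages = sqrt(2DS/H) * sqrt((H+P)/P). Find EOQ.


Formula: EOQ* = sqrt(2DS/H) * sqrt((H+P)/P)
Base EOQ = sqrt(2*24131*119/3.2) = 1339.68 units
Correction = sqrt((3.2+35.0)/35.0) = 1.04471
EOQ* = 1339.68 * 1.04471 = 1399.6 units

1399.6 units


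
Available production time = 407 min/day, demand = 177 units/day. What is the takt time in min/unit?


Formula: Takt Time = Available Production Time / Customer Demand
Takt = 407 min/day / 177 units/day
Takt = 2.3 min/unit

2.3 min/unit


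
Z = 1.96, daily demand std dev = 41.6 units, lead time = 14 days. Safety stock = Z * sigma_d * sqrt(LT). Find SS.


Formula: SS = z * sigma_d * sqrt(LT)
sqrt(LT) = sqrt(14) = 3.7417
SS = 1.96 * 41.6 * 3.7417
SS = 305.1 units

305.1 units


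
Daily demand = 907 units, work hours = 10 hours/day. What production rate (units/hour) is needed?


Formula: Production Rate = Daily Demand / Available Hours
Rate = 907 units/day / 10 hours/day
Rate = 90.7 units/hour

90.7 units/hour


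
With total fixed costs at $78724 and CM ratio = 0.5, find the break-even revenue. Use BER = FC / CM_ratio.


Formula: BER = Fixed Costs / Contribution Margin Ratio
BER = $78724 / 0.5
BER = $157448.00 (to the nearest cent)

$157448.00


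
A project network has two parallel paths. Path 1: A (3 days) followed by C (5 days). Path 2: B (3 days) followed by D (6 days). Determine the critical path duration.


Path 1 = 3 + 5 = 8 days
Path 2 = 3 + 6 = 9 days
Duration = max(8, 9) = 9 days

9 days


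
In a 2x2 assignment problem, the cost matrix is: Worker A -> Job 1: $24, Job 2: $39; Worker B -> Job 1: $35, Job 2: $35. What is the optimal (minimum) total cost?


Option 1: A->1 + B->2 = $24 + $35 = $59
Option 2: A->2 + B->1 = $39 + $35 = $74
Min cost = min($59, $74) = $59

$59


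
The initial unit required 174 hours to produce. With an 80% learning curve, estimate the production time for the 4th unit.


Formula: T_n = T_1 * (learning_rate)^(log2(n)) where learning_rate = rate/100
Doublings = log2(4) = 2
T_n = 174 * 0.8^2
T_n = 174 * 0.64 = 111.4 hours

111.4 hours


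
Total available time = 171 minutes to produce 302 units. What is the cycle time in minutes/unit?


Formula: CT = Available Time / Number of Units
CT = 171 min / 302 units
CT = 0.57 min/unit

0.57 min/unit


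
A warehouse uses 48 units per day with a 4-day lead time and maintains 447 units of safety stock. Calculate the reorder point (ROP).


Formula: ROP = (Daily Demand * Lead Time) + Safety Stock
Demand during lead time = 48 * 4 = 192 units
ROP = 192 + 447 = 639 units

639 units


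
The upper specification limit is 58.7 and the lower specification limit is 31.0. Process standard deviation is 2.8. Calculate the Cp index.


Cp = (58.7 - 31.0) / (6 * 2.8)

1.65


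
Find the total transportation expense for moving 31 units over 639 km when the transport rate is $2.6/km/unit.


TC = dist * cost * units = 639 * 2.6 * 31 = $51503.40

$51503.40


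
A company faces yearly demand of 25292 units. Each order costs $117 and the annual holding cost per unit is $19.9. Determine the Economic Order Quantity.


Formula: EOQ = sqrt(2 * D * S / H)
Numerator: 2 * 25292 * 117 = 5918328
2DS/H = 5918328 / 19.9 = 297403.4
EOQ = sqrt(297403.4) = 545.3 units

545.3 units


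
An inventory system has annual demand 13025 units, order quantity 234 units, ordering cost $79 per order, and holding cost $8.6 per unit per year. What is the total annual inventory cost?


TC = 13025/234 * 79 + 234/2 * 8.6

$5403.53


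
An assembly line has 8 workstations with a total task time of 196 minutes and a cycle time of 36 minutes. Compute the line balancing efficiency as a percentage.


Formula: Efficiency = Sum of Task Times / (N_stations * CT) * 100
Total station capacity = 8 stations * 36 min = 288 min
Efficiency = 196 / 288 * 100 = 68.1%

68.1%


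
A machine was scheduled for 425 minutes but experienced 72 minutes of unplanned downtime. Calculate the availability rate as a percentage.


Formula: Availability = (Planned Time - Downtime) / Planned Time * 100
Uptime = 425 - 72 = 353 min
Availability = 353 / 425 * 100 = 83.1%

83.1%


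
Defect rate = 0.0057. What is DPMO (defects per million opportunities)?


DPMO = defect_rate * 1000000 = 0.0057 * 1000000

5700


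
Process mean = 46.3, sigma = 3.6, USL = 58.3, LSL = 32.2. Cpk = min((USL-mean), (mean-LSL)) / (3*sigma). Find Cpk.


Cpu = (58.3 - 46.3) / (3 * 3.6) = 1.11
Cpl = (46.3 - 32.2) / (3 * 3.6) = 1.31
Cpk = min(1.11, 1.31) = 1.11

1.11


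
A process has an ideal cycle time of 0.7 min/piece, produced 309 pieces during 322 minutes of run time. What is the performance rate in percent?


Formula: Performance = (Ideal CT * Total Count) / Run Time * 100
Ideal output time = 0.7 * 309 = 216.3 min
Performance = 216.3 / 322 * 100 = 67.2%

67.2%


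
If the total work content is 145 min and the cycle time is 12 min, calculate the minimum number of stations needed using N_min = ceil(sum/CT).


Formula: N_min = ceil(Sum of Task Times / Cycle Time)
N_min = ceil(145 min / 12 min) = ceil(12.0833)
N_min = 13 stations

13


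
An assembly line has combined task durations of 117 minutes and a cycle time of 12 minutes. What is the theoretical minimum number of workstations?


Formula: N_min = ceil(Sum of Task Times / Cycle Time)
N_min = ceil(117 min / 12 min) = ceil(9.75)
N_min = 10 stations

10


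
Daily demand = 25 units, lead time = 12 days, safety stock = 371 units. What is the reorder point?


Formula: ROP = (Daily Demand * Lead Time) + Safety Stock
Demand during lead time = 25 * 12 = 300 units
ROP = 300 + 371 = 671 units

671 units


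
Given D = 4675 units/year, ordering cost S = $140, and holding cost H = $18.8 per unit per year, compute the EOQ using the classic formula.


Formula: EOQ = sqrt(2 * D * S / H)
Numerator: 2 * 4675 * 140 = 1309000
2DS/H = 1309000 / 18.8 = 69627.7
EOQ = sqrt(69627.7) = 263.9 units

263.9 units


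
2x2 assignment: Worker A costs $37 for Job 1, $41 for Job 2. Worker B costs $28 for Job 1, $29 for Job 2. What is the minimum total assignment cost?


Option 1: A->1 + B->2 = $37 + $29 = $66
Option 2: A->2 + B->1 = $41 + $28 = $69
Min cost = min($66, $69) = $66

$66


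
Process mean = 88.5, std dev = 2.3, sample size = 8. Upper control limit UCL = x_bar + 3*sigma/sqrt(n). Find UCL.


UCL = 88.5 + 3 * 2.3 / sqrt(8)

90.94


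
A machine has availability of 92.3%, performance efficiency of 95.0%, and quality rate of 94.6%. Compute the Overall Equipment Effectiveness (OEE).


Formula: OEE = Availability * Performance * Quality / 10000
A * P = 92.3% * 95.0% / 100 = 87.69%
OEE = 87.69% * 94.6% / 100 = 83.0%

83.0%


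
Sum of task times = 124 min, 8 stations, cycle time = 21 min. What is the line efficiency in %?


Formula: Efficiency = Sum of Task Times / (N_stations * CT) * 100
Total station capacity = 8 stations * 21 min = 168 min
Efficiency = 124 / 168 * 100 = 73.8%

73.8%


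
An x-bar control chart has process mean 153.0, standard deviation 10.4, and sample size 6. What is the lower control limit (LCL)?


LCL = 153.0 - 3 * 10.4 / sqrt(6)

140.26


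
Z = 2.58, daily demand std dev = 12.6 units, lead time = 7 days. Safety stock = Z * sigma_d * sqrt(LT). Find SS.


Formula: SS = z * sigma_d * sqrt(LT)
sqrt(LT) = sqrt(7) = 2.6458
SS = 2.58 * 12.6 * 2.6458
SS = 86.0 units

86.0 units


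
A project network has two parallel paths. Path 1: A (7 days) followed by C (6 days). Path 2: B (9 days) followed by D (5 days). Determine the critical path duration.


Path 1 = 7 + 6 = 13 days
Path 2 = 9 + 5 = 14 days
Duration = max(13, 14) = 14 days

14 days


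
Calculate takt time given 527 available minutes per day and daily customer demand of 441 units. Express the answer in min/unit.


Formula: Takt Time = Available Production Time / Customer Demand
Takt = 527 min/day / 441 units/day
Takt = 1.2 min/unit

1.2 min/unit


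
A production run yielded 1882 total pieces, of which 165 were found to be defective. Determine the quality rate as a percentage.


Formula: Quality Rate = Good Pieces / Total Pieces * 100
Good pieces = 1882 - 165 = 1717
QR = 1717 / 1882 * 100 = 91.2%

91.2%


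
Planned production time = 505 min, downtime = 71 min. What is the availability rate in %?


Formula: Availability = (Planned Time - Downtime) / Planned Time * 100
Uptime = 505 - 71 = 434 min
Availability = 434 / 505 * 100 = 85.9%

85.9%


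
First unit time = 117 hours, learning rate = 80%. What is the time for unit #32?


Formula: T_n = T_1 * (learning_rate)^(log2(n)) where learning_rate = rate/100
Doublings = log2(32) = 5
T_n = 117 * 0.8^5
T_n = 117 * 0.3277 = 38.3 hours

38.3 hours


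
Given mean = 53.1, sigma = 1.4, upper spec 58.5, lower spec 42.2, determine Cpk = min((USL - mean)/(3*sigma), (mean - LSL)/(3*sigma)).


Cpu = (58.5 - 53.1) / (3 * 1.4) = 1.29
Cpl = (53.1 - 42.2) / (3 * 1.4) = 2.6
Cpk = min(1.29, 2.6) = 1.29

1.29


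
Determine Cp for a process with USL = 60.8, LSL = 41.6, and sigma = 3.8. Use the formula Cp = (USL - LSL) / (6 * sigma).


Cp = (60.8 - 41.6) / (6 * 3.8)

0.84


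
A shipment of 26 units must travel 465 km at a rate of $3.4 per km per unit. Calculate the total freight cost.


TC = dist * cost * units = 465 * 3.4 * 26 = $41106.00

$41106.00


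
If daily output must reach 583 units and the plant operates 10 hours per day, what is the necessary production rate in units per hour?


Formula: Production Rate = Daily Demand / Available Hours
Rate = 583 units/day / 10 hours/day
Rate = 58.3 units/hour

58.3 units/hour


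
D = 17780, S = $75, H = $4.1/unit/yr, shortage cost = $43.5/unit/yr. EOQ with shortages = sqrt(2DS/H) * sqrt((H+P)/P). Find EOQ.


Formula: EOQ* = sqrt(2DS/H) * sqrt((H+P)/P)
Base EOQ = sqrt(2*17780*75/4.1) = 806.53 units
Correction = sqrt((4.1+43.5)/43.5) = 1.04607
EOQ* = 806.53 * 1.04607 = 843.7 units

843.7 units


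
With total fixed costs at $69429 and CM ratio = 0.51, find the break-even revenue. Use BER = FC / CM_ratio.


Formula: BER = Fixed Costs / Contribution Margin Ratio
BER = $69429 / 0.51
BER = $136135.29 (to the nearest cent)

$136135.29


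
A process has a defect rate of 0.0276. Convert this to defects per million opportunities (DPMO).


DPMO = defect_rate * 1000000 = 0.0276 * 1000000

27600


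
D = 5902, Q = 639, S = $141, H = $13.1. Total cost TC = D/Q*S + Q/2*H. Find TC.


TC = 5902/639 * 141 + 639/2 * 13.1

$5487.77


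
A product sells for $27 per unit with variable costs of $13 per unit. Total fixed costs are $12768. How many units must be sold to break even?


Formula: BEQ = Fixed Costs / (Price - Variable Cost)
Contribution margin = $27 - $13 = $14/unit
BEQ = ceil($12768 / $14/unit) = ceil(912.0) = 912 units

912 units


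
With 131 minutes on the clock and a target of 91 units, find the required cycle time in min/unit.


Formula: CT = Available Time / Number of Units
CT = 131 min / 91 units
CT = 1.44 min/unit

1.44 min/unit


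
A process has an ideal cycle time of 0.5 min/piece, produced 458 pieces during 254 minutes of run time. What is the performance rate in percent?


Formula: Performance = (Ideal CT * Total Count) / Run Time * 100
Ideal output time = 0.5 * 458 = 229.0 min
Performance = 229.0 / 254 * 100 = 90.2%

90.2%


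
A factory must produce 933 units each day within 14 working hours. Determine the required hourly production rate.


Formula: Production Rate = Daily Demand / Available Hours
Rate = 933 units/day / 14 hours/day
Rate = 66.6 units/hour

66.6 units/hour


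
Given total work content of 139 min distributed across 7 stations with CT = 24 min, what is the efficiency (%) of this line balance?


Formula: Efficiency = Sum of Task Times / (N_stations * CT) * 100
Total station capacity = 7 stations * 24 min = 168 min
Efficiency = 139 / 168 * 100 = 82.7%

82.7%


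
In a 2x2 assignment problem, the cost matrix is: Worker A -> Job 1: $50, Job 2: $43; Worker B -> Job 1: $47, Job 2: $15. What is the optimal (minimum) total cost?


Option 1: A->1 + B->2 = $50 + $15 = $65
Option 2: A->2 + B->1 = $43 + $47 = $90
Min cost = min($65, $90) = $65

$65


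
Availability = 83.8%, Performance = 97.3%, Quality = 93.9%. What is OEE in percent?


Formula: OEE = Availability * Performance * Quality / 10000
A * P = 83.8% * 97.3% / 100 = 81.54%
OEE = 81.54% * 93.9% / 100 = 76.6%

76.6%


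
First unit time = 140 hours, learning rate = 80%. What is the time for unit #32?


Formula: T_n = T_1 * (learning_rate)^(log2(n)) where learning_rate = rate/100
Doublings = log2(32) = 5
T_n = 140 * 0.8^5
T_n = 140 * 0.3277 = 45.9 hours

45.9 hours


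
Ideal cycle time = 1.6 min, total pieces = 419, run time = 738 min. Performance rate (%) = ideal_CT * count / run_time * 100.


Formula: Performance = (Ideal CT * Total Count) / Run Time * 100
Ideal output time = 1.6 * 419 = 670.4 min
Performance = 670.4 / 738 * 100 = 90.8%

90.8%


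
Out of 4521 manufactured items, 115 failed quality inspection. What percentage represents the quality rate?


Formula: Quality Rate = Good Pieces / Total Pieces * 100
Good pieces = 4521 - 115 = 4406
QR = 4406 / 4521 * 100 = 97.5%

97.5%


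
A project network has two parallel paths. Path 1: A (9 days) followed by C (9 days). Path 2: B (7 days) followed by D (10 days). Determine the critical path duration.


Path 1 = 9 + 9 = 18 days
Path 2 = 7 + 10 = 17 days
Duration = max(18, 17) = 18 days

18 days


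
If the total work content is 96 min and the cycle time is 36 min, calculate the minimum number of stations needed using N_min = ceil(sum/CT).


Formula: N_min = ceil(Sum of Task Times / Cycle Time)
N_min = ceil(96 min / 36 min) = ceil(2.6667)
N_min = 3 stations

3


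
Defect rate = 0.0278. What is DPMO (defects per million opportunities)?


DPMO = defect_rate * 1000000 = 0.0278 * 1000000

27800


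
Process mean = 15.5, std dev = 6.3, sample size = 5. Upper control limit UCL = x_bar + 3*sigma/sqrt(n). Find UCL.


UCL = 15.5 + 3 * 6.3 / sqrt(5)

23.95


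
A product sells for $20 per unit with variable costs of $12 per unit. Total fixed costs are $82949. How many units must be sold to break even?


Formula: BEQ = Fixed Costs / (Price - Variable Cost)
Contribution margin = $20 - $12 = $8/unit
BEQ = ceil($82949 / $8/unit) = ceil(10368.62) = 10369 units

10369 units


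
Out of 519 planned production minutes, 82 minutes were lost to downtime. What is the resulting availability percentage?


Formula: Availability = (Planned Time - Downtime) / Planned Time * 100
Uptime = 519 - 82 = 437 min
Availability = 437 / 519 * 100 = 84.2%

84.2%


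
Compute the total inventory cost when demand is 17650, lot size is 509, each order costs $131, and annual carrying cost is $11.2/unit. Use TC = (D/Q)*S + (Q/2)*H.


TC = 17650/509 * 131 + 509/2 * 11.2

$7392.93


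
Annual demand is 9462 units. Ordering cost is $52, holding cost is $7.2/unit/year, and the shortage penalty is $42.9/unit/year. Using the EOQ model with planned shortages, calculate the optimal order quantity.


Formula: EOQ* = sqrt(2DS/H) * sqrt((H+P)/P)
Base EOQ = sqrt(2*9462*52/7.2) = 369.69 units
Correction = sqrt((7.2+42.9)/42.9) = 1.08066
EOQ* = 369.69 * 1.08066 = 399.5 units

399.5 units


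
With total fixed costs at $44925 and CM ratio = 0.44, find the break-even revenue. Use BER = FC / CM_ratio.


Formula: BER = Fixed Costs / Contribution Margin Ratio
BER = $44925 / 0.44
BER = $102102.27 (to the nearest cent)

$102102.27


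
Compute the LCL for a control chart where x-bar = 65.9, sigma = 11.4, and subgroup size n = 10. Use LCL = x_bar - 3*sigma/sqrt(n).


LCL = 65.9 - 3 * 11.4 / sqrt(10)

55.09


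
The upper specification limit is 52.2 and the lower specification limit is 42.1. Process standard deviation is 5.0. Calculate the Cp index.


Cp = (52.2 - 42.1) / (6 * 5.0)

0.34


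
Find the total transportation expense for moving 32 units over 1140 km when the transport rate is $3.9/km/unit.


TC = dist * cost * units = 1140 * 3.9 * 32 = $142272.00

$142272.00


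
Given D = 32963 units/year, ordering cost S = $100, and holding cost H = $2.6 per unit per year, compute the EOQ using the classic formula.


Formula: EOQ = sqrt(2 * D * S / H)
Numerator: 2 * 32963 * 100 = 6592600
2DS/H = 6592600 / 2.6 = 2535615.4
EOQ = sqrt(2535615.4) = 1592.4 units

1592.4 units


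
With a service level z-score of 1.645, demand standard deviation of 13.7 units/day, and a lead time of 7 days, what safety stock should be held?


Formula: SS = z * sigma_d * sqrt(LT)
sqrt(LT) = sqrt(7) = 2.6458
SS = 1.645 * 13.7 * 2.6458
SS = 59.6 units

59.6 units


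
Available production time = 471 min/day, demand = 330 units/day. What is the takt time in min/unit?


Formula: Takt Time = Available Production Time / Customer Demand
Takt = 471 min/day / 330 units/day
Takt = 1.43 min/unit

1.43 min/unit


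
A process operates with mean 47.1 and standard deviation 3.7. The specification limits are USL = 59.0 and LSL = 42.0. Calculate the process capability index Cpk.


Cpu = (59.0 - 47.1) / (3 * 3.7) = 1.07
Cpl = (47.1 - 42.0) / (3 * 3.7) = 0.46
Cpk = min(1.07, 0.46) = 0.46

0.46


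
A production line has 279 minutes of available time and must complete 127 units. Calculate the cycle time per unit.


Formula: CT = Available Time / Number of Units
CT = 279 min / 127 units
CT = 2.2 min/unit

2.2 min/unit


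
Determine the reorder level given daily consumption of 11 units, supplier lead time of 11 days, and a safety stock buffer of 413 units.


Formula: ROP = (Daily Demand * Lead Time) + Safety Stock
Demand during lead time = 11 * 11 = 121 units
ROP = 121 + 413 = 534 units

534 units


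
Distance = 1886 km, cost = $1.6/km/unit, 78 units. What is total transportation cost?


TC = dist * cost * units = 1886 * 1.6 * 78 = $235372.80

$235372.80


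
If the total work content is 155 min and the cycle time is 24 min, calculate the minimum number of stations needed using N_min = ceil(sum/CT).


Formula: N_min = ceil(Sum of Task Times / Cycle Time)
N_min = ceil(155 min / 24 min) = ceil(6.4583)
N_min = 7 stations

7


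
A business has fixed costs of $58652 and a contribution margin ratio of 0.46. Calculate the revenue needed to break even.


Formula: BER = Fixed Costs / Contribution Margin Ratio
BER = $58652 / 0.46
BER = $127504.35 (to the nearest cent)

$127504.35


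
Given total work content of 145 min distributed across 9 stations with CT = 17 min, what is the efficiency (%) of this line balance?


Formula: Efficiency = Sum of Task Times / (N_stations * CT) * 100
Total station capacity = 9 stations * 17 min = 153 min
Efficiency = 145 / 153 * 100 = 94.8%

94.8%


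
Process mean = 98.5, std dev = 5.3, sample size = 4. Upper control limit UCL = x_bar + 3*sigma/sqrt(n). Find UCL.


UCL = 98.5 + 3 * 5.3 / sqrt(4)

106.45


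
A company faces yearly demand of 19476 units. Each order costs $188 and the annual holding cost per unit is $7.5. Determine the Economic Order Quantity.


Formula: EOQ = sqrt(2 * D * S / H)
Numerator: 2 * 19476 * 188 = 7322976
2DS/H = 7322976 / 7.5 = 976396.8
EOQ = sqrt(976396.8) = 988.1 units

988.1 units


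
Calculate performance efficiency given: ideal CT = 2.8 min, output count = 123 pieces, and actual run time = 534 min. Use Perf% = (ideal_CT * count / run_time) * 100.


Formula: Performance = (Ideal CT * Total Count) / Run Time * 100
Ideal output time = 2.8 * 123 = 344.4 min
Performance = 344.4 / 534 * 100 = 64.5%

64.5%


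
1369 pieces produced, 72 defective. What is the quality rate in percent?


Formula: Quality Rate = Good Pieces / Total Pieces * 100
Good pieces = 1369 - 72 = 1297
QR = 1297 / 1369 * 100 = 94.7%

94.7%


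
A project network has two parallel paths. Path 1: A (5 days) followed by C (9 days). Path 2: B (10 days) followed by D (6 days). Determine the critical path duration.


Path 1 = 5 + 9 = 14 days
Path 2 = 10 + 6 = 16 days
Duration = max(14, 16) = 16 days

16 days


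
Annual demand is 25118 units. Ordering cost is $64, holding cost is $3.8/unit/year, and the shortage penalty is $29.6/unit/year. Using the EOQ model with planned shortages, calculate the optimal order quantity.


Formula: EOQ* = sqrt(2DS/H) * sqrt((H+P)/P)
Base EOQ = sqrt(2*25118*64/3.8) = 919.83 units
Correction = sqrt((3.8+29.6)/29.6) = 1.06225
EOQ* = 919.83 * 1.06225 = 977.1 units

977.1 units


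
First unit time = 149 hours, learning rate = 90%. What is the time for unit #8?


Formula: T_n = T_1 * (learning_rate)^(log2(n)) where learning_rate = rate/100
Doublings = log2(8) = 3
T_n = 149 * 0.9^3
T_n = 149 * 0.729 = 108.6 hours

108.6 hours


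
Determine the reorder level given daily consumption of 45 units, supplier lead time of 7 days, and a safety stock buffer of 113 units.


Formula: ROP = (Daily Demand * Lead Time) + Safety Stock
Demand during lead time = 45 * 7 = 315 units
ROP = 315 + 113 = 428 units

428 units


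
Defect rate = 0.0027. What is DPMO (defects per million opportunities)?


DPMO = defect_rate * 1000000 = 0.0027 * 1000000

2700


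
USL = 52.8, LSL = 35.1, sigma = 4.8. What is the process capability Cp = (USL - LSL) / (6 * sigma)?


Cp = (52.8 - 35.1) / (6 * 4.8)

0.61


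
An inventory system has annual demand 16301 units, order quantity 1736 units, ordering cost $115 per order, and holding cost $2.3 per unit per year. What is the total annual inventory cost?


TC = 16301/1736 * 115 + 1736/2 * 2.3

$3076.25


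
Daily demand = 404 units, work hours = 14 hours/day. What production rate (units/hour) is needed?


Formula: Production Rate = Daily Demand / Available Hours
Rate = 404 units/day / 14 hours/day
Rate = 28.9 units/hour

28.9 units/hour


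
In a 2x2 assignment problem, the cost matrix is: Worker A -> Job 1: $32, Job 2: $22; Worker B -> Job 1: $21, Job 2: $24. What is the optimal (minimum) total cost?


Option 1: A->1 + B->2 = $32 + $24 = $56
Option 2: A->2 + B->1 = $22 + $21 = $43
Min cost = min($56, $43) = $43

$43


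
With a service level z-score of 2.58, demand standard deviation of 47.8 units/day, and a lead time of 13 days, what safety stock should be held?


Formula: SS = z * sigma_d * sqrt(LT)
sqrt(LT) = sqrt(13) = 3.6056
SS = 2.58 * 47.8 * 3.6056
SS = 444.7 units

444.7 units


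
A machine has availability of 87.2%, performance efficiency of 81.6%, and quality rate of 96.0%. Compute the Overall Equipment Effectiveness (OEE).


Formula: OEE = Availability * Performance * Quality / 10000
A * P = 87.2% * 81.6% / 100 = 71.16%
OEE = 71.16% * 96.0% / 100 = 68.3%

68.3%


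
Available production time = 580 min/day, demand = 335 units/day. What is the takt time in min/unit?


Formula: Takt Time = Available Production Time / Customer Demand
Takt = 580 min/day / 335 units/day
Takt = 1.73 min/unit

1.73 min/unit


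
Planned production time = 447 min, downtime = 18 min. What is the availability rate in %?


Formula: Availability = (Planned Time - Downtime) / Planned Time * 100
Uptime = 447 - 18 = 429 min
Availability = 429 / 447 * 100 = 96.0%

96.0%


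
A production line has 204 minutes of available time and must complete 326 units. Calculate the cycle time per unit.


Formula: CT = Available Time / Number of Units
CT = 204 min / 326 units
CT = 0.63 min/unit

0.63 min/unit


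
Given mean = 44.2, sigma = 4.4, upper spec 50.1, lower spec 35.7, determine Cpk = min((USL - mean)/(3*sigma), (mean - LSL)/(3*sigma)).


Cpu = (50.1 - 44.2) / (3 * 4.4) = 0.45
Cpl = (44.2 - 35.7) / (3 * 4.4) = 0.64
Cpk = min(0.45, 0.64) = 0.45

0.45


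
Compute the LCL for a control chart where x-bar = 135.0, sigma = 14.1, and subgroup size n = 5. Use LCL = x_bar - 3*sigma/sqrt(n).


LCL = 135.0 - 3 * 14.1 / sqrt(5)

116.08


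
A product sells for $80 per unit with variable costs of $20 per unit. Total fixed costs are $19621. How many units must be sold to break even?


Formula: BEQ = Fixed Costs / (Price - Variable Cost)
Contribution margin = $80 - $20 = $60/unit
BEQ = ceil($19621 / $60/unit) = ceil(327.02) = 328 units

328 units


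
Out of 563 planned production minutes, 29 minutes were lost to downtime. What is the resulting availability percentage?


Formula: Availability = (Planned Time - Downtime) / Planned Time * 100
Uptime = 563 - 29 = 534 min
Availability = 534 / 563 * 100 = 94.8%

94.8%


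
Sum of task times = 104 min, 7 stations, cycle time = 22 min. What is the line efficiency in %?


Formula: Efficiency = Sum of Task Times / (N_stations * CT) * 100
Total station capacity = 7 stations * 22 min = 154 min
Efficiency = 104 / 154 * 100 = 67.5%

67.5%


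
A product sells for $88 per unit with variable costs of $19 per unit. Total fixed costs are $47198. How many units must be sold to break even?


Formula: BEQ = Fixed Costs / (Price - Variable Cost)
Contribution margin = $88 - $19 = $69/unit
BEQ = ceil($47198 / $69/unit) = ceil(684.03) = 685 units

685 units


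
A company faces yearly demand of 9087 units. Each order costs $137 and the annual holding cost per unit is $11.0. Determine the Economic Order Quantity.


Formula: EOQ = sqrt(2 * D * S / H)
Numerator: 2 * 9087 * 137 = 2489838
2DS/H = 2489838 / 11.0 = 226348.9
EOQ = sqrt(226348.9) = 475.8 units

475.8 units


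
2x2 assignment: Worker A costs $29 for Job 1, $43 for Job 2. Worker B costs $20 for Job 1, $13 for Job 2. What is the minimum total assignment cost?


Option 1: A->1 + B->2 = $29 + $13 = $42
Option 2: A->2 + B->1 = $43 + $20 = $63
Min cost = min($42, $63) = $42

$42


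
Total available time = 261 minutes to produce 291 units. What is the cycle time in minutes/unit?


Formula: CT = Available Time / Number of Units
CT = 261 min / 291 units
CT = 0.9 min/unit

0.9 min/unit


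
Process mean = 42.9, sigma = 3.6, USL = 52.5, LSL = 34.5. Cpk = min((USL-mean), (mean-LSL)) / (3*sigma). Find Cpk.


Cpu = (52.5 - 42.9) / (3 * 3.6) = 0.89
Cpl = (42.9 - 34.5) / (3 * 3.6) = 0.78
Cpk = min(0.89, 0.78) = 0.78

0.78


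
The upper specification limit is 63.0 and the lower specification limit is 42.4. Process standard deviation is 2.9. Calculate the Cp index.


Cp = (63.0 - 42.4) / (6 * 2.9)

1.18


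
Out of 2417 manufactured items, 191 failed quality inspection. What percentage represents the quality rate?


Formula: Quality Rate = Good Pieces / Total Pieces * 100
Good pieces = 2417 - 191 = 2226
QR = 2226 / 2417 * 100 = 92.1%

92.1%


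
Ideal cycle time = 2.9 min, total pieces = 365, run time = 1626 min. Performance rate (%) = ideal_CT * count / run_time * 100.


Formula: Performance = (Ideal CT * Total Count) / Run Time * 100
Ideal output time = 2.9 * 365 = 1058.5 min
Performance = 1058.5 / 1626 * 100 = 65.1%

65.1%


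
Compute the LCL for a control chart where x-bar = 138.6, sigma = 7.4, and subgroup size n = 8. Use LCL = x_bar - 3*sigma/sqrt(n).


LCL = 138.6 - 3 * 7.4 / sqrt(8)

130.75


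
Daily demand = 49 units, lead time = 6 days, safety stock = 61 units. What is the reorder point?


Formula: ROP = (Daily Demand * Lead Time) + Safety Stock
Demand during lead time = 49 * 6 = 294 units
ROP = 294 + 61 = 355 units

355 units


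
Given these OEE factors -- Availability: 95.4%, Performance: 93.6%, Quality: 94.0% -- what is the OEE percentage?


Formula: OEE = Availability * Performance * Quality / 10000
A * P = 95.4% * 93.6% / 100 = 89.29%
OEE = 89.29% * 94.0% / 100 = 83.9%

83.9%


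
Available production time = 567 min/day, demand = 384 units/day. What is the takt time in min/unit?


Formula: Takt Time = Available Production Time / Customer Demand
Takt = 567 min/day / 384 units/day
Takt = 1.48 min/unit

1.48 min/unit


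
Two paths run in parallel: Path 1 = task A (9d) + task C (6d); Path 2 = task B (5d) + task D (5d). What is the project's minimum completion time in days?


Path 1 = 9 + 6 = 15 days
Path 2 = 5 + 5 = 10 days
Duration = max(15, 10) = 15 days

15 days


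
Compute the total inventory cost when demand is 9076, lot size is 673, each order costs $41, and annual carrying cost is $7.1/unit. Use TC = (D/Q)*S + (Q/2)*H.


TC = 9076/673 * 41 + 673/2 * 7.1

$2942.07


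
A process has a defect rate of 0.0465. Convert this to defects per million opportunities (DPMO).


DPMO = defect_rate * 1000000 = 0.0465 * 1000000

46500


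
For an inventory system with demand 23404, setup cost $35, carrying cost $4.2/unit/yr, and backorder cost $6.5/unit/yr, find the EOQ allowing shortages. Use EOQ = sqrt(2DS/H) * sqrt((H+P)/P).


Formula: EOQ* = sqrt(2DS/H) * sqrt((H+P)/P)
Base EOQ = sqrt(2*23404*35/4.2) = 624.55 units
Correction = sqrt((4.2+6.5)/6.5) = 1.28303
EOQ* = 624.55 * 1.28303 = 801.3 units

801.3 units


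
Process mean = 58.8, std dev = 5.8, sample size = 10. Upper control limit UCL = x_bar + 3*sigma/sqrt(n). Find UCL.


UCL = 58.8 + 3 * 5.8 / sqrt(10)

64.3


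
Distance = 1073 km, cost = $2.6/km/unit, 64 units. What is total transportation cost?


TC = dist * cost * units = 1073 * 2.6 * 64 = $178547.20

$178547.20


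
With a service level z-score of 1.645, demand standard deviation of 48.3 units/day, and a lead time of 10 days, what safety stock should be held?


Formula: SS = z * sigma_d * sqrt(LT)
sqrt(LT) = sqrt(10) = 3.1623
SS = 1.645 * 48.3 * 3.1623
SS = 251.3 units

251.3 units


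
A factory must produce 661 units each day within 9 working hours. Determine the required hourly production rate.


Formula: Production Rate = Daily Demand / Available Hours
Rate = 661 units/day / 9 hours/day
Rate = 73.4 units/hour

73.4 units/hour


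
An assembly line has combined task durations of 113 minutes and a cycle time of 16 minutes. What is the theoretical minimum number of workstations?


Formula: N_min = ceil(Sum of Task Times / Cycle Time)
N_min = ceil(113 min / 16 min) = ceil(7.0625)
N_min = 8 stations

8


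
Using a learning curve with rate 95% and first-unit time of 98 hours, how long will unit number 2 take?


Formula: T_n = T_1 * (learning_rate)^(log2(n)) where learning_rate = rate/100
Doublings = log2(2) = 1
T_n = 98 * 0.95^1
T_n = 98 * 0.95 = 93.1 hours

93.1 hours


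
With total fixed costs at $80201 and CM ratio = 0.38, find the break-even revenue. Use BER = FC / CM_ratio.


Formula: BER = Fixed Costs / Contribution Margin Ratio
BER = $80201 / 0.38
BER = $211055.26 (to the nearest cent)

$211055.26


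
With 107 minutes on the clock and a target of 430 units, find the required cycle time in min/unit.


Formula: CT = Available Time / Number of Units
CT = 107 min / 430 units
CT = 0.25 min/unit

0.25 min/unit


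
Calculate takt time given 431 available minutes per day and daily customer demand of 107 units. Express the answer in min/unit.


Formula: Takt Time = Available Production Time / Customer Demand
Takt = 431 min/day / 107 units/day
Takt = 4.03 min/unit

4.03 min/unit


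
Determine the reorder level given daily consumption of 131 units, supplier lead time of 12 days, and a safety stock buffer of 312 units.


Formula: ROP = (Daily Demand * Lead Time) + Safety Stock
Demand during lead time = 131 * 12 = 1572 units
ROP = 1572 + 312 = 1884 units

1884 units


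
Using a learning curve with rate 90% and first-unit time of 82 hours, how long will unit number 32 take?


Formula: T_n = T_1 * (learning_rate)^(log2(n)) where learning_rate = rate/100
Doublings = log2(32) = 5
T_n = 82 * 0.9^5
T_n = 82 * 0.5905 = 48.4 hours

48.4 hours


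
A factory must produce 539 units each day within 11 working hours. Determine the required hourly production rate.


Formula: Production Rate = Daily Demand / Available Hours
Rate = 539 units/day / 11 hours/day
Rate = 49.0 units/hour

49.0 units/hour


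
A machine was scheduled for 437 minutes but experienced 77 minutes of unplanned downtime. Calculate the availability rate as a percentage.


Formula: Availability = (Planned Time - Downtime) / Planned Time * 100
Uptime = 437 - 77 = 360 min
Availability = 360 / 437 * 100 = 82.4%

82.4%


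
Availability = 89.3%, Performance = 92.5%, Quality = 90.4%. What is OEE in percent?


Formula: OEE = Availability * Performance * Quality / 10000
A * P = 89.3% * 92.5% / 100 = 82.6%
OEE = 82.6% * 90.4% / 100 = 74.7%

74.7%


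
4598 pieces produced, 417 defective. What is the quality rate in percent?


Formula: Quality Rate = Good Pieces / Total Pieces * 100
Good pieces = 4598 - 417 = 4181
QR = 4181 / 4598 * 100 = 90.9%

90.9%


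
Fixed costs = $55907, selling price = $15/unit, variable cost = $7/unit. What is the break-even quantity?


Formula: BEQ = Fixed Costs / (Price - Variable Cost)
Contribution margin = $15 - $7 = $8/unit
BEQ = ceil($55907 / $8/unit) = ceil(6988.38) = 6989 units

6989 units


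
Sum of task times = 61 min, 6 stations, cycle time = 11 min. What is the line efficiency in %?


Formula: Efficiency = Sum of Task Times / (N_stations * CT) * 100
Total station capacity = 6 stations * 11 min = 66 min
Efficiency = 61 / 66 * 100 = 92.4%

92.4%


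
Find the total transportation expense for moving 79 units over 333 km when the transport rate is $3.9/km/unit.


TC = dist * cost * units = 333 * 3.9 * 79 = $102597.30

$102597.30


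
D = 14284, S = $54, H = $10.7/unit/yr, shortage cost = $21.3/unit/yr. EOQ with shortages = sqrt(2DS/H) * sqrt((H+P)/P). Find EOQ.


Formula: EOQ* = sqrt(2DS/H) * sqrt((H+P)/P)
Base EOQ = sqrt(2*14284*54/10.7) = 379.7 units
Correction = sqrt((10.7+21.3)/21.3) = 1.2257
EOQ* = 379.7 * 1.2257 = 465.4 units

465.4 units


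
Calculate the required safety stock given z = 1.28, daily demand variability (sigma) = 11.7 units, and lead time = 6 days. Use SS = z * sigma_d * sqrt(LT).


Formula: SS = z * sigma_d * sqrt(LT)
sqrt(LT) = sqrt(6) = 2.4495
SS = 1.28 * 11.7 * 2.4495
SS = 36.7 units

36.7 units


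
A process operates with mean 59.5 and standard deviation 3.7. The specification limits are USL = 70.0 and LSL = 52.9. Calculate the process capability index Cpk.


Cpu = (70.0 - 59.5) / (3 * 3.7) = 0.95
Cpl = (59.5 - 52.9) / (3 * 3.7) = 0.59
Cpk = min(0.95, 0.59) = 0.59

0.59


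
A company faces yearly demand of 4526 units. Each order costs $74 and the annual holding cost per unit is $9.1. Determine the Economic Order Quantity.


Formula: EOQ = sqrt(2 * D * S / H)
Numerator: 2 * 4526 * 74 = 669848
2DS/H = 669848 / 9.1 = 73609.7
EOQ = sqrt(73609.7) = 271.3 units

271.3 units


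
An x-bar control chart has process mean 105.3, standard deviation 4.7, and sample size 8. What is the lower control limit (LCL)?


LCL = 105.3 - 3 * 4.7 / sqrt(8)

100.31


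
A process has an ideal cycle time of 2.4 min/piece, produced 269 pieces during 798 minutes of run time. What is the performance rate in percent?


Formula: Performance = (Ideal CT * Total Count) / Run Time * 100
Ideal output time = 2.4 * 269 = 645.6 min
Performance = 645.6 / 798 * 100 = 80.9%

80.9%


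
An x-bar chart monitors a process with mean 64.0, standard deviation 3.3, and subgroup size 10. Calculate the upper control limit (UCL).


UCL = 64.0 + 3 * 3.3 / sqrt(10)

67.13


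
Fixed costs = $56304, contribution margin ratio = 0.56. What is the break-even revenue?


Formula: BER = Fixed Costs / Contribution Margin Ratio
BER = $56304 / 0.56
BER = $100542.86 (to the nearest cent)

$100542.86


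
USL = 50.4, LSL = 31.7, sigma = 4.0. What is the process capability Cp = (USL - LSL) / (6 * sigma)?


Cp = (50.4 - 31.7) / (6 * 4.0)

0.78


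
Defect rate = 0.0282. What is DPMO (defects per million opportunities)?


DPMO = defect_rate * 1000000 = 0.0282 * 1000000

28200


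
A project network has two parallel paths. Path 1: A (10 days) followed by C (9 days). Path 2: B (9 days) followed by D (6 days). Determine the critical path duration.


Path 1 = 10 + 9 = 19 days
Path 2 = 9 + 6 = 15 days
Duration = max(19, 15) = 19 days

19 days


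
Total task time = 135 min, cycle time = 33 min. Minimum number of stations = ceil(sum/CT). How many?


Formula: N_min = ceil(Sum of Task Times / Cycle Time)
N_min = ceil(135 min / 33 min) = ceil(4.0909)
N_min = 5 stations

5


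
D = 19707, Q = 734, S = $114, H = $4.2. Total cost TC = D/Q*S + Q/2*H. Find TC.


TC = 19707/734 * 114 + 734/2 * 4.2

$4602.16


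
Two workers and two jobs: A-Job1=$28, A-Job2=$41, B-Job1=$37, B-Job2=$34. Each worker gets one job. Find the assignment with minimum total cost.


Option 1: A->1 + B->2 = $28 + $34 = $62
Option 2: A->2 + B->1 = $41 + $37 = $78
Min cost = min($62, $78) = $62

$62


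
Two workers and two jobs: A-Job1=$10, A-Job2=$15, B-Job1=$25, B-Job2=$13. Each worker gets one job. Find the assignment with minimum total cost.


Option 1: A->1 + B->2 = $10 + $13 = $23
Option 2: A->2 + B->1 = $15 + $25 = $40
Min cost = min($23, $40) = $23

$23


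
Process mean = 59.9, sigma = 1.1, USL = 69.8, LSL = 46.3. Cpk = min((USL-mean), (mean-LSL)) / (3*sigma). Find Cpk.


Cpu = (69.8 - 59.9) / (3 * 1.1) = 3.0
Cpl = (59.9 - 46.3) / (3 * 1.1) = 4.12
Cpk = min(3.0, 4.12) = 3.0

3.0


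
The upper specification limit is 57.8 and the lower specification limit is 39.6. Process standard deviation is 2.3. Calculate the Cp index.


Cp = (57.8 - 39.6) / (6 * 2.3)

1.32


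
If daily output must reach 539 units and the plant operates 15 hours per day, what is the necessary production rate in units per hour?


Formula: Production Rate = Daily Demand / Available Hours
Rate = 539 units/day / 15 hours/day
Rate = 35.9 units/hour

35.9 units/hour


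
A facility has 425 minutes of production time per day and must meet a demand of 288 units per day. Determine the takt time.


Formula: Takt Time = Available Production Time / Customer Demand
Takt = 425 min/day / 288 units/day
Takt = 1.48 min/unit

1.48 min/unit


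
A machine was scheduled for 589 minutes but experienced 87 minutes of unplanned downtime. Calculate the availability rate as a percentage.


Formula: Availability = (Planned Time - Downtime) / Planned Time * 100
Uptime = 589 - 87 = 502 min
Availability = 502 / 589 * 100 = 85.2%

85.2%


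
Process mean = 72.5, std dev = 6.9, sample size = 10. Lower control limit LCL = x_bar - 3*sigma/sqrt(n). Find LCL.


LCL = 72.5 - 3 * 6.9 / sqrt(10)

65.95


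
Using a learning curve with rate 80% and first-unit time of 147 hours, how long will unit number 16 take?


Formula: T_n = T_1 * (learning_rate)^(log2(n)) where learning_rate = rate/100
Doublings = log2(16) = 4
T_n = 147 * 0.8^4
T_n = 147 * 0.4096 = 60.2 hours

60.2 hours
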